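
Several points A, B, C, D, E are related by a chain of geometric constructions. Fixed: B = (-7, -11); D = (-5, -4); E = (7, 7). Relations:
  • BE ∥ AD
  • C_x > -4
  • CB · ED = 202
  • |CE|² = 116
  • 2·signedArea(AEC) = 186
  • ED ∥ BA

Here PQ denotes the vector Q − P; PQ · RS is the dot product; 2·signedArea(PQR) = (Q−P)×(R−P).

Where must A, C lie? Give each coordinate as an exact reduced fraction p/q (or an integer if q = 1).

A = (-19, -22)
C = (-3, 3)

1. A_x = -19  [BE ∥ AD ∩ ED ∥ BA]
2. A_y = -22  [BE ∥ AD ∩ ED ∥ BA]
   → A = (-19, -22)
3. C_x = -3  [CB · ED = 202 ∩ 2·signedArea(AEC) = 186]
4. C_y = 3  [CB · ED = 202 ∩ 2·signedArea(AEC) = 186]
   → C = (-3, 3)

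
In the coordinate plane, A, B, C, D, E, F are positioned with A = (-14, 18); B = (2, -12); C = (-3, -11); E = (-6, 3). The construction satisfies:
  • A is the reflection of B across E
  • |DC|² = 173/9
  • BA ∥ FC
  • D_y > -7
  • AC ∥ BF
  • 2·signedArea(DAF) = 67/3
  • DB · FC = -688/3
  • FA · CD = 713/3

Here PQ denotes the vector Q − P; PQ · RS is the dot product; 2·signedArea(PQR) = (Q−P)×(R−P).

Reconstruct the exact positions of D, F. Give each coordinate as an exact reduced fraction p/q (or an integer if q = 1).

1. F_x = 13  [BA ∥ FC ∩ AC ∥ BF]
2. F_y = -41  [BA ∥ FC ∩ AC ∥ BF]
   → F = (13, -41)
3. D_x = -7/3  [2·signedArea(DAF) = 67/3 ∩ FA · CD = 713/3]
4. D_y = -20/3  [2·signedArea(DAF) = 67/3 ∩ FA · CD = 713/3]
   → D = (-7/3, -20/3)

D = (-7/3, -20/3)
F = (13, -41)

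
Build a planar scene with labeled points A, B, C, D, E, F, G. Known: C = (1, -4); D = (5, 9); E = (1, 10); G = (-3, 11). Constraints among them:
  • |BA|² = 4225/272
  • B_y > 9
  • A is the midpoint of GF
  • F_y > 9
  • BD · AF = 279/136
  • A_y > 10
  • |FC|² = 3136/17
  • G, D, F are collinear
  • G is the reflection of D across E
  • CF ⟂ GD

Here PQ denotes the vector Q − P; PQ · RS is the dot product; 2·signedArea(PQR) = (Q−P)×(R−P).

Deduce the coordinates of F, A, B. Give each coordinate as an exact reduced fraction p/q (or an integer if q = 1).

1. F_x = 73/17  [G, D, F are collinear ∩ CF ⟂ GD]
2. F_y = 156/17  [G, D, F are collinear ∩ CF ⟂ GD]
   → F = (73/17, 156/17)
3. A_x = 11/17  [A is the midpoint of GF]
4. A_y = 343/34  [A is the midpoint of GF]
   → A = (11/17, 343/34)
5. B_x = 76/17  [line -62/17·x + 31/34·y + 1085/136 = 0 ∩ |BA|² = 4225/272]
6. B_y = 621/68  [line -62/17·x + 31/34·y + 1085/136 = 0 ∩ |BA|² = 4225/272]
   → B = (76/17, 621/68)

A = (11/17, 343/34)
B = (76/17, 621/68)
F = (73/17, 156/17)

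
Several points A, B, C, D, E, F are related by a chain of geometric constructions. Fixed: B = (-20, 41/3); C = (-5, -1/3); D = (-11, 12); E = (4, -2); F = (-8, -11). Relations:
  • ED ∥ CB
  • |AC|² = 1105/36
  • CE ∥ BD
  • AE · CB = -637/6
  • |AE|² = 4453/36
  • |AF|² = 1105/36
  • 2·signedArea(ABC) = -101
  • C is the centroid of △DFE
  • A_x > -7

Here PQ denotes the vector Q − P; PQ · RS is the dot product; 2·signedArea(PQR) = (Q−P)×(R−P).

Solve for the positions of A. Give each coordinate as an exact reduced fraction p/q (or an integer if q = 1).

A = (-13/2, -17/3)

1. A_x = -13/2  [2·signedArea(ABC) = -101 ∩ AE · CB = -637/6]
2. A_y = -17/3  [2·signedArea(ABC) = -101 ∩ AE · CB = -637/6]
   → A = (-13/2, -17/3)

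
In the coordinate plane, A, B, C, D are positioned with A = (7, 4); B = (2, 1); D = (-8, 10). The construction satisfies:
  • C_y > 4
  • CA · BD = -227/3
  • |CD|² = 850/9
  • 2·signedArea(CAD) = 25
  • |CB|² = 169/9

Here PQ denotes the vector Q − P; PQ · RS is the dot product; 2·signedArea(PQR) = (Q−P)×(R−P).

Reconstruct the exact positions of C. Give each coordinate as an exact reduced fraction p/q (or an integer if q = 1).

1. C_x = 1/3  [CA · BD = -227/3 ∩ 2·signedArea(CAD) = 25]
2. C_y = 5  [CA · BD = -227/3 ∩ 2·signedArea(CAD) = 25]
   → C = (1/3, 5)

C = (1/3, 5)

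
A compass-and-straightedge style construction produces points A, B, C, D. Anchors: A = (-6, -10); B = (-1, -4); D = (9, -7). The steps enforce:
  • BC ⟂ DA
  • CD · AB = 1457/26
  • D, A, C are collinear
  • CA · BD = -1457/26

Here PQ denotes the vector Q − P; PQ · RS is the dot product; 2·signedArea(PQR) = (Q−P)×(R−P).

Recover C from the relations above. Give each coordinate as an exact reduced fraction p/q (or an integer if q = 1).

C = (-1/26, -229/26)

1. C_x = -1/26  [D, A, C are collinear ∩ BC ⟂ DA]
2. C_y = -229/26  [D, A, C are collinear ∩ BC ⟂ DA]
   → C = (-1/26, -229/26)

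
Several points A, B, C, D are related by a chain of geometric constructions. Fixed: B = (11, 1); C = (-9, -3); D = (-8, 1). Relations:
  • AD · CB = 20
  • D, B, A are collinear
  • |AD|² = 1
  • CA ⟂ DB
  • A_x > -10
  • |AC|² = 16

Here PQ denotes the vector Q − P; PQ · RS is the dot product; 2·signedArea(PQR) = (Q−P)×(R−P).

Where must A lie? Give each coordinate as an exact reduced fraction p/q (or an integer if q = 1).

A = (-9, 1)

1. A_x = -9  [D, B, A are collinear ∩ CA ⟂ DB]
2. A_y = 1  [D, B, A are collinear ∩ CA ⟂ DB]
   → A = (-9, 1)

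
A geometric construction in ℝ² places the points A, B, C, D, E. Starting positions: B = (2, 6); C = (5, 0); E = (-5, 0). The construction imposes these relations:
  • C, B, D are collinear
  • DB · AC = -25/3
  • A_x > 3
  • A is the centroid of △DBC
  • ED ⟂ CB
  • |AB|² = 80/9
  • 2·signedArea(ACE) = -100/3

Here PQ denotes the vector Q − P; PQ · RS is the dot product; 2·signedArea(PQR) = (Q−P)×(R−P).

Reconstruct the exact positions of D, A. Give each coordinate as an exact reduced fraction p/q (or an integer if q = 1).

1. D_x = 3  [C, B, D are collinear ∩ ED ⟂ CB]
2. D_y = 4  [C, B, D are collinear ∩ ED ⟂ CB]
   → D = (3, 4)
3. A_x = 10/3  [A is the centroid of △DBC]
4. A_y = 10/3  [A is the centroid of △DBC]
   → A = (10/3, 10/3)

A = (10/3, 10/3)
D = (3, 4)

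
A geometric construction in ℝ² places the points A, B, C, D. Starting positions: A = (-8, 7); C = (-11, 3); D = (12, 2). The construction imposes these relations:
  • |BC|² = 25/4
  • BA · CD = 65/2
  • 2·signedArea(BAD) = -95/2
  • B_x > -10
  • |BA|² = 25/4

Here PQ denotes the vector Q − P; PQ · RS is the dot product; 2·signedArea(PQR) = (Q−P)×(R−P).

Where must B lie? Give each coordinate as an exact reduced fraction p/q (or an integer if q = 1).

1. B_x = -19/2  [2·signedArea(BAD) = -95/2 ∩ BA · CD = 65/2]
2. B_y = 5  [2·signedArea(BAD) = -95/2 ∩ BA · CD = 65/2]
   → B = (-19/2, 5)

B = (-19/2, 5)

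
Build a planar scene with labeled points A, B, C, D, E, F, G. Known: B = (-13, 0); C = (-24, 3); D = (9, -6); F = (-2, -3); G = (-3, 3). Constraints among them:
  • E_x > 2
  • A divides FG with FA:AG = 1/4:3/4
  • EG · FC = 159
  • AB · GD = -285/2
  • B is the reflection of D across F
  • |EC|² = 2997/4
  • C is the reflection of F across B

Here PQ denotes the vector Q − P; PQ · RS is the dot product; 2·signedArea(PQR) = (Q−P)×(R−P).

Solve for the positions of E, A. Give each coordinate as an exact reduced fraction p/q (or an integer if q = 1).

A = (-9/4, -3/2)
E = (3, -3/2)

1. E_x = 3  [line 22·x + -6·y + -75 = 0 ∩ |EC|² = 2997/4]
2. E_y = -3/2  [line 22·x + -6·y + -75 = 0 ∩ |EC|² = 2997/4]
   → E = (3, -3/2)
3. A_x = -9/4  [A divides FG with FA:AG = 1/4:3/4]
4. A_y = -3/2  [A divides FG with FA:AG = 1/4:3/4]
   → A = (-9/4, -3/2)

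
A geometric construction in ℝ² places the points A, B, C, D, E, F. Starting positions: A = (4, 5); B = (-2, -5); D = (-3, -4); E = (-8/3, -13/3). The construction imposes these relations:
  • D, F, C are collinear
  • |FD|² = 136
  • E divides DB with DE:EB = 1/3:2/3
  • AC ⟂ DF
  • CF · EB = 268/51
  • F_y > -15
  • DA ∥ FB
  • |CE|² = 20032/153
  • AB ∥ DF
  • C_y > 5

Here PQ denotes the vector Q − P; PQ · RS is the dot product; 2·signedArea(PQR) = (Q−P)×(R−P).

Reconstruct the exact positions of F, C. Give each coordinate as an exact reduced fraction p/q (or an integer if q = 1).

1. F_x = -9  [DA ∥ FB ∩ AB ∥ DF]
2. F_y = -14  [DA ∥ FB ∩ AB ∥ DF]
   → F = (-9, -14)
3. C_x = 48/17  [D, F, C are collinear ∩ AC ⟂ DF]
4. C_y = 97/17  [D, F, C are collinear ∩ AC ⟂ DF]
   → C = (48/17, 97/17)

C = (48/17, 97/17)
F = (-9, -14)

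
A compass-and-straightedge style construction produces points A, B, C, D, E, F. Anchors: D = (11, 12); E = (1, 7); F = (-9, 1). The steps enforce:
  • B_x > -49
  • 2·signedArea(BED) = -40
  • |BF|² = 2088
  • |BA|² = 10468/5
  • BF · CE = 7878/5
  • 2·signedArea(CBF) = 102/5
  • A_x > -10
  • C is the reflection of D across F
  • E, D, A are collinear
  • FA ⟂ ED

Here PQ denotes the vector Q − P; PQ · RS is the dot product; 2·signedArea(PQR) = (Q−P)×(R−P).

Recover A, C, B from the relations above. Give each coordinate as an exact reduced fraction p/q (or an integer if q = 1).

1. A_x = -47/5  [E, D, A are collinear ∩ FA ⟂ ED]
2. A_y = 9/5  [E, D, A are collinear ∩ FA ⟂ ED]
   → A = (-47/5, 9/5)
3. C_x = -29  [C is the reflection of D across F]
4. C_y = -10  [C is the reflection of D across F]
   → C = (-29, -10)
5. B_x = -243/5  [2·signedArea(BED) = -40 ∩ 2·signedArea(CBF) = 102/5]
6. B_y = -109/5  [2·signedArea(BED) = -40 ∩ 2·signedArea(CBF) = 102/5]
   → B = (-243/5, -109/5)

A = (-47/5, 9/5)
B = (-243/5, -109/5)
C = (-29, -10)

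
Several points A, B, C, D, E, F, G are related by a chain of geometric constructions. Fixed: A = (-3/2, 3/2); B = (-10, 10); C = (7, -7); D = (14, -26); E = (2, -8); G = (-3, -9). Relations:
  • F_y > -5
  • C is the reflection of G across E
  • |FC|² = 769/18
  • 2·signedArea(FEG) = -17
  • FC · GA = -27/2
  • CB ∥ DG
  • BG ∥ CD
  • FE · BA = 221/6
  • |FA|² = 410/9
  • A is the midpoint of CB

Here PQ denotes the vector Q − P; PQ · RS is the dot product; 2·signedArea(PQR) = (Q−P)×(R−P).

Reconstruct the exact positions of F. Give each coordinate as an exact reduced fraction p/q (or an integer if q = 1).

F = (5/6, -29/6)

1. F_x = 5/6  [FE · BA = 221/6 ∩ FC · GA = -27/2]
2. F_y = -29/6  [FE · BA = 221/6 ∩ FC · GA = -27/2]
   → F = (5/6, -29/6)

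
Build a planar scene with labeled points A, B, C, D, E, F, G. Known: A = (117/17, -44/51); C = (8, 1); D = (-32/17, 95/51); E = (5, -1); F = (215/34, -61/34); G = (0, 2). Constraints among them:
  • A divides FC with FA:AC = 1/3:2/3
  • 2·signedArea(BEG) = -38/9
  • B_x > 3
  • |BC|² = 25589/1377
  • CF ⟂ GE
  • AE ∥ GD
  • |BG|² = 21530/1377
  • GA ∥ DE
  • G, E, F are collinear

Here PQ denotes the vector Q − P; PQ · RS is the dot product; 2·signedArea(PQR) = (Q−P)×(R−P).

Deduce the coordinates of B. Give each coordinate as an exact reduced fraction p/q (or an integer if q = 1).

1. B_x = 63/17  [line -3·x + -5·y + 128/9 = 0 ∩ |BG|² = 21530/1377]
2. B_y = 95/153  [line -3·x + -5·y + 128/9 = 0 ∩ |BG|² = 21530/1377]
   → B = (63/17, 95/153)

B = (63/17, 95/153)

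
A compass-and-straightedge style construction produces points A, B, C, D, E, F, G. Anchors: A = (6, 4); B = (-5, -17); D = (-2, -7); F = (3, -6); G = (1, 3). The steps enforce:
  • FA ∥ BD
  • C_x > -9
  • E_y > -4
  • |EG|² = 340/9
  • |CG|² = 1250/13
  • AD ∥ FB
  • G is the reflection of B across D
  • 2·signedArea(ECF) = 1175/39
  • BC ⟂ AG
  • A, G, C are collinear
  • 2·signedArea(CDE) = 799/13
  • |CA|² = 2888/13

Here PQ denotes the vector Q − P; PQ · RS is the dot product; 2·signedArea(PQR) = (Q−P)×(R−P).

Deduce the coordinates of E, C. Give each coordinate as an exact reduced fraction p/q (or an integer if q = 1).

1. C_x = -112/13  [A, G, C are collinear ∩ BC ⟂ AG]
2. C_y = 14/13  [A, G, C are collinear ∩ BC ⟂ AG]
   → C = (-112/13, 14/13)
3. E_x = 7/3  [2·signedArea(ECF) = 1175/39 ∩ 2·signedArea(CDE) = 799/13]
4. E_y = -3  [2·signedArea(ECF) = 1175/39 ∩ 2·signedArea(CDE) = 799/13]
   → E = (7/3, -3)

C = (-112/13, 14/13)
E = (7/3, -3)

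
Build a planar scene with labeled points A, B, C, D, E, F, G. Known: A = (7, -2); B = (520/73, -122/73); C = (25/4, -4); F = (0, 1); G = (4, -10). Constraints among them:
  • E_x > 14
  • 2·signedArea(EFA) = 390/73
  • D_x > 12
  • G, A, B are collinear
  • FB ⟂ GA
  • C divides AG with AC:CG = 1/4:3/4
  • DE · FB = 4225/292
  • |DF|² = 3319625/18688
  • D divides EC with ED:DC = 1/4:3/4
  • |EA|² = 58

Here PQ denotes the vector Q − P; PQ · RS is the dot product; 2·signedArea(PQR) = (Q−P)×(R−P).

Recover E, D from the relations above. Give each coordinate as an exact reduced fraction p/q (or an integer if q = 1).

1. E_x = 1040/73  [line 3·x + 7·y + -901/73 = 0 ∩ |EA|² = 58]
2. E_y = -317/73  [line 3·x + 7·y + -901/73 = 0 ∩ |EA|² = 58]
   → E = (1040/73, -317/73)
3. D_x = 14305/1168  [D divides EC with ED:DC = 1/4:3/4]
4. D_y = -1243/292  [D divides EC with ED:DC = 1/4:3/4]
   → D = (14305/1168, -1243/292)

D = (14305/1168, -1243/292)
E = (1040/73, -317/73)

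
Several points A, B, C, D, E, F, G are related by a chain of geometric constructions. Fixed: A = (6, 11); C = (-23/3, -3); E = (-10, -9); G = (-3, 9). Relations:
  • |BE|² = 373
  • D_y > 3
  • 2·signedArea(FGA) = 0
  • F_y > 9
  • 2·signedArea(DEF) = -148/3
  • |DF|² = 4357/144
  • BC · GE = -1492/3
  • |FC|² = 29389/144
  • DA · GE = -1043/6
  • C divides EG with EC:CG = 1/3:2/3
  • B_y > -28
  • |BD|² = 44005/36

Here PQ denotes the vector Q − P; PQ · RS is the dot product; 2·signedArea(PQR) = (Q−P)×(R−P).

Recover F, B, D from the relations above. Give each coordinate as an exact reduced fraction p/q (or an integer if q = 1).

B = (-17, -27)
D = (-5/6, 4)
F = (-3/4, 19/2)

1. F_x = -3/4  [line -2·x + 9·y + -87 = 0 ∩ |FC|² = 29389/144]
2. F_y = 19/2  [line -2·x + 9·y + -87 = 0 ∩ |FC|² = 29389/144]
   → F = (-3/4, 19/2)
3. B_x = -17  [line 7·x + 18·y + 605 = 0 ∩ |BE|² = 373]
4. B_y = -27  [line 7·x + 18·y + 605 = 0 ∩ |BE|² = 373]
   → B = (-17, -27)
5. D_x = -5/6  [2·signedArea(DEF) = -148/3 ∩ DA · GE = -1043/6]
6. D_y = 4  [2·signedArea(DEF) = -148/3 ∩ DA · GE = -1043/6]
   → D = (-5/6, 4)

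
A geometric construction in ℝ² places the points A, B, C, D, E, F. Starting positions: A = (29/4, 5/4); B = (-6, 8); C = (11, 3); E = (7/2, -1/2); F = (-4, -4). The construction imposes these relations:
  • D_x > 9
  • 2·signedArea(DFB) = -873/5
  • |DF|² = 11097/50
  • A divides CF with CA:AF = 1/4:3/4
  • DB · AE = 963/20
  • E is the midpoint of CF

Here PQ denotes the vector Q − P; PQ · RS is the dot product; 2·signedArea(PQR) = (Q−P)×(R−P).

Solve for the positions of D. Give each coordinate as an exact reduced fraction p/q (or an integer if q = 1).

D = (19/2, 23/10)

1. D_x = 19/2  [2·signedArea(DFB) = -873/5 ∩ DB · AE = 963/20]
2. D_y = 23/10  [2·signedArea(DFB) = -873/5 ∩ DB · AE = 963/20]
   → D = (19/2, 23/10)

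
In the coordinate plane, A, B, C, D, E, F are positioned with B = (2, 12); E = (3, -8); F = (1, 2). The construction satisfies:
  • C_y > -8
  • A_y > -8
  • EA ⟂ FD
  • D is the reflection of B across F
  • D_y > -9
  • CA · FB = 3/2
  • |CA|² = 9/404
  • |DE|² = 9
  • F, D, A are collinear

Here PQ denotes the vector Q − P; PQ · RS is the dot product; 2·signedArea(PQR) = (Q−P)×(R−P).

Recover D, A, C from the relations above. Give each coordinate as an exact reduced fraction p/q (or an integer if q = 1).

1. D_x = 0  [D is the reflection of B across F]
2. D_y = -8  [D is the reflection of B across F]
   → D = (0, -8)
3. A_x = 3/101  [F, D, A are collinear ∩ EA ⟂ FD]
4. A_y = -778/101  [F, D, A are collinear ∩ EA ⟂ FD]
   → A = (3/101, -778/101)
5. C_x = 3/202  [line -1·x + -10·y + -157/2 = 0 ∩ |CA|² = 9/404]
6. C_y = -793/101  [line -1·x + -10·y + -157/2 = 0 ∩ |CA|² = 9/404]
   → C = (3/202, -793/101)

A = (3/101, -778/101)
C = (3/202, -793/101)
D = (0, -8)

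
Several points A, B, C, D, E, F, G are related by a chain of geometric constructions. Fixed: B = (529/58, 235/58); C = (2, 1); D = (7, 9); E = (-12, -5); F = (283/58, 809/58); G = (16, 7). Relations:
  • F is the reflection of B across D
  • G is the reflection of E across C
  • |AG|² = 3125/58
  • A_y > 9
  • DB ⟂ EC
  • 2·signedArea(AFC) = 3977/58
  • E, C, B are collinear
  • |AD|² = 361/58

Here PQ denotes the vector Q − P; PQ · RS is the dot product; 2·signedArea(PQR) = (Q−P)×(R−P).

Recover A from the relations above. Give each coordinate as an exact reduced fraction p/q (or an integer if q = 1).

1. A_x = 539/58  [line 751/58·x + -167/58·y + -2656/29 = 0 ∩ |AG|² = 3125/58]
2. A_y = 579/58  [line 751/58·x + -167/58·y + -2656/29 = 0 ∩ |AG|² = 3125/58]
   → A = (539/58, 579/58)

A = (539/58, 579/58)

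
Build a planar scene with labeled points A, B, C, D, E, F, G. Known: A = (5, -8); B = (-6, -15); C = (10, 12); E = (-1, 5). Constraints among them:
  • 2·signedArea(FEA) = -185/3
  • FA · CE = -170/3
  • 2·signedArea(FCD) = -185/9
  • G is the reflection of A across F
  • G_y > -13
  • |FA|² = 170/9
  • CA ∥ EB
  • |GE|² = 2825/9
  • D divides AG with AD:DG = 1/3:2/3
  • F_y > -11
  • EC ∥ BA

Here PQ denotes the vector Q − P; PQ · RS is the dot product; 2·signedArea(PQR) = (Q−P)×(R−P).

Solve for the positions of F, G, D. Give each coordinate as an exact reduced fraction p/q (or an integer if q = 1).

D = (23/9, -86/9)
F = (4/3, -31/3)
G = (-7/3, -38/3)

1. F_x = 4/3  [2·signedArea(FEA) = -185/3 ∩ FA · CE = -170/3]
2. F_y = -31/3  [2·signedArea(FEA) = -185/3 ∩ FA · CE = -170/3]
   → F = (4/3, -31/3)
3. G_x = -7/3  [G is the reflection of A across F]
4. G_y = -38/3  [G is the reflection of A across F]
   → G = (-7/3, -38/3)
5. D_x = 23/9  [2·signedArea(FCD) = -185/9 ∩ D divides AG with AD:DG = 1/3:2/3]
6. D_y = -86/9  [2·signedArea(FCD) = -185/9 ∩ D divides AG with AD:DG = 1/3:2/3]
   → D = (23/9, -86/9)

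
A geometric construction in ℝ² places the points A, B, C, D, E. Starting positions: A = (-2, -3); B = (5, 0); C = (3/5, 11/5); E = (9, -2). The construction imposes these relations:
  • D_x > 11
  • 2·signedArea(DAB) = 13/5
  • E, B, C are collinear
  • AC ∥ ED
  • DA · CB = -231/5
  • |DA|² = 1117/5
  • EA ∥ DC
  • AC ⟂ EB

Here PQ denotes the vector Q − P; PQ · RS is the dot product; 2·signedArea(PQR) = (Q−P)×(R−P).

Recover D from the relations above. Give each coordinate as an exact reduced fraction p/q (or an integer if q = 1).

D = (58/5, 16/5)

1. D_x = 58/5  [EA ∥ DC ∩ AC ∥ ED]
2. D_y = 16/5  [EA ∥ DC ∩ AC ∥ ED]
   → D = (58/5, 16/5)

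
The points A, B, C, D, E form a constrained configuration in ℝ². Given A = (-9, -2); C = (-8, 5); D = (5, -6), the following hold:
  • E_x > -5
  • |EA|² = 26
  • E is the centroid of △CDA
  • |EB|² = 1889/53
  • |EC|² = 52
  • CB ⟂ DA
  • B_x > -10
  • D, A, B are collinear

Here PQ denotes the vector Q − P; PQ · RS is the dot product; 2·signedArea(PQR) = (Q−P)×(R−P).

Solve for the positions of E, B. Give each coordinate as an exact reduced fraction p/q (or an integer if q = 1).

B = (-526/53, -92/53)
E = (-4, -1)

1. E_x = -4  [E is the centroid of △CDA]
2. E_y = -1  [E is the centroid of △CDA]
   → E = (-4, -1)
3. B_x = -526/53  [D, A, B are collinear ∩ CB ⟂ DA]
4. B_y = -92/53  [D, A, B are collinear ∩ CB ⟂ DA]
   → B = (-526/53, -92/53)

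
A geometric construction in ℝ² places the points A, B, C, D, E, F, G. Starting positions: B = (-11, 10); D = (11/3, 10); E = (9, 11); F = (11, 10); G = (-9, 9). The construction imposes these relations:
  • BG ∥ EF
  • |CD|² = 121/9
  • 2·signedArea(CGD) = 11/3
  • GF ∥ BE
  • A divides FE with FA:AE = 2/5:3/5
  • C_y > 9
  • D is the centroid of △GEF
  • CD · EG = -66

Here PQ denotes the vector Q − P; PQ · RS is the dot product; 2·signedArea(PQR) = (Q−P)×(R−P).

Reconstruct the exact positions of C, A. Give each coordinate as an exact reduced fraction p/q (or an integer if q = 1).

1. C_x = 0  [CD · EG = -66 ∩ 2·signedArea(CGD) = 11/3]
2. C_y = 10  [CD · EG = -66 ∩ 2·signedArea(CGD) = 11/3]
   → C = (0, 10)
3. A_x = 51/5  [A divides FE with FA:AE = 2/5:3/5]
4. A_y = 52/5  [A divides FE with FA:AE = 2/5:3/5]
   → A = (51/5, 52/5)

A = (51/5, 52/5)
C = (0, 10)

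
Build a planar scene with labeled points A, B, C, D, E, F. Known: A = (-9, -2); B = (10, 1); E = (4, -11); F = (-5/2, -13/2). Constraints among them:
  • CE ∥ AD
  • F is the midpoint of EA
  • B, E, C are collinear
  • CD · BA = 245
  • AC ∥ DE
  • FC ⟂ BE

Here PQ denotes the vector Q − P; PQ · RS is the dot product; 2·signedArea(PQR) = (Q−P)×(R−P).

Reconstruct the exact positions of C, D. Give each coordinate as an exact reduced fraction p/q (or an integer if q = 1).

1. C_x = 9/2  [B, E, C are collinear ∩ FC ⟂ BE]
2. C_y = -10  [B, E, C are collinear ∩ FC ⟂ BE]
   → C = (9/2, -10)
3. D_x = -19/2  [AC ∥ DE ∩ CE ∥ AD]
4. D_y = -3  [AC ∥ DE ∩ CE ∥ AD]
   → D = (-19/2, -3)

C = (9/2, -10)
D = (-19/2, -3)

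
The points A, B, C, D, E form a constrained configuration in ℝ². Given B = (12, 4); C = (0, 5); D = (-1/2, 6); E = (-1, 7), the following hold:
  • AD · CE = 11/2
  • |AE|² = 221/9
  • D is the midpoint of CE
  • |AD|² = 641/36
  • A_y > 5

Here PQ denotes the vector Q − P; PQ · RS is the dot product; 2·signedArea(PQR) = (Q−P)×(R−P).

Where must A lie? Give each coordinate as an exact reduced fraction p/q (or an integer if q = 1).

A = (11/3, 16/3)

1. A_x = 11/3  [line 1·x + -2·y + 7 = 0 ∩ |AD|² = 641/36]
2. A_y = 16/3  [line 1·x + -2·y + 7 = 0 ∩ |AD|² = 641/36]
   → A = (11/3, 16/3)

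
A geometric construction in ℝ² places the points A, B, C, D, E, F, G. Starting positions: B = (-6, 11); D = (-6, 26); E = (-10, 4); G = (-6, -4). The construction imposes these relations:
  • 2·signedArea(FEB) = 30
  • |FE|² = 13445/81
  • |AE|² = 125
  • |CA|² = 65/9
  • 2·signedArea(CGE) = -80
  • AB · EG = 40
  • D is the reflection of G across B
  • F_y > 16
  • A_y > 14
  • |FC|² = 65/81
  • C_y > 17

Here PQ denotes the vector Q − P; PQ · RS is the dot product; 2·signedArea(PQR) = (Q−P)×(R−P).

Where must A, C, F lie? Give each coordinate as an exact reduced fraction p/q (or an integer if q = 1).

A = (-8, 15)
C = (-20/3, 52/3)
F = (-64/9, 149/9)

1. A_x = -8  [line -4·x + 8·y + -152 = 0 ∩ |AE|² = 125]
2. A_y = 15  [line -4·x + 8·y + -152 = 0 ∩ |AE|² = 125]
   → A = (-8, 15)
3. C_x = -20/3  [line -8·x + -4·y + 16 = 0 ∩ |CA|² = 65/9]
4. C_y = 52/3  [line -8·x + -4·y + 16 = 0 ∩ |CA|² = 65/9]
   → C = (-20/3, 52/3)
5. F_x = -64/9  [line -7·x + 4·y + -116 = 0 ∩ |FE|² = 13445/81]
6. F_y = 149/9  [line -7·x + 4·y + -116 = 0 ∩ |FE|² = 13445/81]
   → F = (-64/9, 149/9)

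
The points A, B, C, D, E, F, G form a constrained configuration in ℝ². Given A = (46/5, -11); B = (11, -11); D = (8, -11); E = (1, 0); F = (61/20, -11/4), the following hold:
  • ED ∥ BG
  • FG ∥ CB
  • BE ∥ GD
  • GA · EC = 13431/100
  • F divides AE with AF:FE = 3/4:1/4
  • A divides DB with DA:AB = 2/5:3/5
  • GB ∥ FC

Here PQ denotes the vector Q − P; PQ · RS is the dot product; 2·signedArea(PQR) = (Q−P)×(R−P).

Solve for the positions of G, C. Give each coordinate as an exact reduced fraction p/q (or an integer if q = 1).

1. G_x = 18  [BE ∥ GD ∩ ED ∥ BG]
2. G_y = -22  [BE ∥ GD ∩ ED ∥ BG]
   → G = (18, -22)
3. C_x = -79/20  [FG ∥ CB ∩ GB ∥ FC]
4. C_y = 33/4  [FG ∥ CB ∩ GB ∥ FC]
   → C = (-79/20, 33/4)

C = (-79/20, 33/4)
G = (18, -22)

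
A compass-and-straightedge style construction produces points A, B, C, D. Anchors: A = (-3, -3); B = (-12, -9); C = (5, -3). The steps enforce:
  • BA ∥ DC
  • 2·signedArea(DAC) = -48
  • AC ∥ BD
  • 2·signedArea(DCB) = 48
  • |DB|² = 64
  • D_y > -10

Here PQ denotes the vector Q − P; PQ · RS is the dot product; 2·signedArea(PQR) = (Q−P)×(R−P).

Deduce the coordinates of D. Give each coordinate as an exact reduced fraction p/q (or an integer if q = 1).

1. D_x = -4  [BA ∥ DC ∩ AC ∥ BD]
2. D_y = -9  [BA ∥ DC ∩ AC ∥ BD]
   → D = (-4, -9)

D = (-4, -9)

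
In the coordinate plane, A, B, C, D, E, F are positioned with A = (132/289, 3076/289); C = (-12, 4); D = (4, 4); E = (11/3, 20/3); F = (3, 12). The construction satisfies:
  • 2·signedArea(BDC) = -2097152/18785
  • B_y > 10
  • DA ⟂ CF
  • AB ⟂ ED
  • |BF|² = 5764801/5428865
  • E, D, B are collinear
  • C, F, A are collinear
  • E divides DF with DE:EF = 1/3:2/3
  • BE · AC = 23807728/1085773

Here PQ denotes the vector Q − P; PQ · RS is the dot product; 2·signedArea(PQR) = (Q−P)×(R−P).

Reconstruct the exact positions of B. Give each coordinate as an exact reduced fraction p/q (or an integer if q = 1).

1. B_x = 58756/18785  [E, D, B are collinear ∩ AB ⟂ ED]
2. B_y = 206212/18785  [E, D, B are collinear ∩ AB ⟂ ED]
   → B = (58756/18785, 206212/18785)

B = (58756/18785, 206212/18785)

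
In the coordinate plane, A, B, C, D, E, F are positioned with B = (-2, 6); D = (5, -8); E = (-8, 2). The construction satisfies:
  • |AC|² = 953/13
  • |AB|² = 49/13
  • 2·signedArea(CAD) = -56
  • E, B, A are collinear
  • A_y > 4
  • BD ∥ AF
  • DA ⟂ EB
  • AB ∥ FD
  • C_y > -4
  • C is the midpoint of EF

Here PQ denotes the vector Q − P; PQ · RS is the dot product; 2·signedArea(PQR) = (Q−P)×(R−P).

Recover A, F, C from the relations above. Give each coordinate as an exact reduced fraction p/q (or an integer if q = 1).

1. A_x = -47/13  [E, B, A are collinear ∩ DA ⟂ EB]
2. A_y = 64/13  [E, B, A are collinear ∩ DA ⟂ EB]
   → A = (-47/13, 64/13)
3. F_x = 44/13  [AB ∥ FD ∩ BD ∥ AF]
4. F_y = -118/13  [AB ∥ FD ∩ BD ∥ AF]
   → F = (44/13, -118/13)
5. C_x = -30/13  [C is the midpoint of EF]
6. C_y = -46/13  [C is the midpoint of EF]
   → C = (-30/13, -46/13)

A = (-47/13, 64/13)
C = (-30/13, -46/13)
F = (44/13, -118/13)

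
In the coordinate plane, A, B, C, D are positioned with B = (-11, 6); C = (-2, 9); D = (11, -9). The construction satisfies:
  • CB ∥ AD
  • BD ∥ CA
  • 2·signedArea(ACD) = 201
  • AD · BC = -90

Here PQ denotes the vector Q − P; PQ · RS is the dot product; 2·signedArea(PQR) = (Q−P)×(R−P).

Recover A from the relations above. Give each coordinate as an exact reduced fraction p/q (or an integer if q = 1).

A = (20, -6)

1. A_x = 20  [CB ∥ AD ∩ BD ∥ CA]
2. A_y = -6  [CB ∥ AD ∩ BD ∥ CA]
   → A = (20, -6)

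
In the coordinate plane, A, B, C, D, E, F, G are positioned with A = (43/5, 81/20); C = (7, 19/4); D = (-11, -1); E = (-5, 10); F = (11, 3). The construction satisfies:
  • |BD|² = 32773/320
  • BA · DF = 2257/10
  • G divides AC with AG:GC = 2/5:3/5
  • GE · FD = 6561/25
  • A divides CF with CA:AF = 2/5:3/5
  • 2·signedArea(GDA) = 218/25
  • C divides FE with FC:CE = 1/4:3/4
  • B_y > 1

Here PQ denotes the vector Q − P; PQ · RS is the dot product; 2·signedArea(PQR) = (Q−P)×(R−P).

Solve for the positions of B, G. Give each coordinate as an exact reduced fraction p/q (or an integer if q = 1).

1. B_x = -6/5  [line -22·x + -4·y + -203/10 = 0 ∩ |BD|² = 32773/320]
2. B_y = 61/40  [line -22·x + -4·y + -203/10 = 0 ∩ |BD|² = 32773/320]
   → B = (-6/5, 61/40)
3. G_x = 199/25  [G divides AC with AG:GC = 2/5:3/5]
4. G_y = 433/100  [G divides AC with AG:GC = 2/5:3/5]
   → G = (199/25, 433/100)

B = (-6/5, 61/40)
G = (199/25, 433/100)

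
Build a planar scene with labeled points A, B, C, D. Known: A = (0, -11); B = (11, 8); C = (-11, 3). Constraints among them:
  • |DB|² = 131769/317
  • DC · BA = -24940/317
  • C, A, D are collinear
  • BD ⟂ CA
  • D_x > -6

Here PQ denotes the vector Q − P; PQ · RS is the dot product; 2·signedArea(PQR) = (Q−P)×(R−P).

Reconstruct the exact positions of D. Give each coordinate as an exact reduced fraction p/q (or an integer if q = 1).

1. D_x = -1595/317  [C, A, D are collinear ∩ BD ⟂ CA]
2. D_y = -1457/317  [C, A, D are collinear ∩ BD ⟂ CA]
   → D = (-1595/317, -1457/317)

D = (-1595/317, -1457/317)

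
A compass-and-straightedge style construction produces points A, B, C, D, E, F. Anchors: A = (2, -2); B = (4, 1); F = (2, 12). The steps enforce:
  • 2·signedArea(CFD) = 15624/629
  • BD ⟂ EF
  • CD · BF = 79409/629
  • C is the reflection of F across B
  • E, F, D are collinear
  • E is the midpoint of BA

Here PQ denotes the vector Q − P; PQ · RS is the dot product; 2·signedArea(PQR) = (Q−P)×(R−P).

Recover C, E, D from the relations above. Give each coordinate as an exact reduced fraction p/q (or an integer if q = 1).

1. C_x = 6  [C is the reflection of F across B]
2. C_y = -10  [C is the reflection of F across B]
   → C = (6, -10)
3. E_x = 3  [E is the midpoint of BA]
4. E_y = -1/2  [E is the midpoint of BA]
   → E = (3, -1/2)
5. D_x = 1816/629  [E, F, D are collinear ∩ BD ⟂ EF]
6. D_y = 573/629  [E, F, D are collinear ∩ BD ⟂ EF]
   → D = (1816/629, 573/629)

C = (6, -10)
D = (1816/629, 573/629)
E = (3, -1/2)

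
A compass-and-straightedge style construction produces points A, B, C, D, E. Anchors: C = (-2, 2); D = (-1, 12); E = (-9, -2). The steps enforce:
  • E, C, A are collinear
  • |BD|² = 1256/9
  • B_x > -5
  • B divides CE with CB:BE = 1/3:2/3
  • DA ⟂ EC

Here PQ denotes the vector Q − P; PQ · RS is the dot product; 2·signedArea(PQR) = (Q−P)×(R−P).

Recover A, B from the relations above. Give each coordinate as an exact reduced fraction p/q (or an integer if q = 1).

1. A_x = 199/65  [E, C, A are collinear ∩ DA ⟂ EC]
2. A_y = 318/65  [E, C, A are collinear ∩ DA ⟂ EC]
   → A = (199/65, 318/65)
3. B_x = -13/3  [B divides CE with CB:BE = 1/3:2/3]
4. B_y = 2/3  [B divides CE with CB:BE = 1/3:2/3]
   → B = (-13/3, 2/3)

A = (199/65, 318/65)
B = (-13/3, 2/3)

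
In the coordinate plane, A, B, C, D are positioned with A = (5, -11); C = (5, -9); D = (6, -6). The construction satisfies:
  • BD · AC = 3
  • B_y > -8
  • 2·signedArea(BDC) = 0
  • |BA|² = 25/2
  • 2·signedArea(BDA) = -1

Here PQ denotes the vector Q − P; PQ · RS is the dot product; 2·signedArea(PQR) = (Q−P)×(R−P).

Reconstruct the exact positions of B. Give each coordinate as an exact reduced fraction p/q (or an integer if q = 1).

1. B_x = 11/2  [2·signedArea(BDC) = 0 ∩ BD · AC = 3]
2. B_y = -15/2  [2·signedArea(BDC) = 0 ∩ BD · AC = 3]
   → B = (11/2, -15/2)

B = (11/2, -15/2)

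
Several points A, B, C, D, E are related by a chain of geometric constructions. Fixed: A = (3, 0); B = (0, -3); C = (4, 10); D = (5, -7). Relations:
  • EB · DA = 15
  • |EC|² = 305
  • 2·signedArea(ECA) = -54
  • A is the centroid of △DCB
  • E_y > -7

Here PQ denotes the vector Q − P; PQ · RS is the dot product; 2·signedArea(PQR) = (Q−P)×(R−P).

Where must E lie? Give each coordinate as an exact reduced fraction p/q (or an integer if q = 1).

1. E_x = -3  [2·signedArea(ECA) = -54 ∩ EB · DA = 15]
2. E_y = -6  [2·signedArea(ECA) = -54 ∩ EB · DA = 15]
   → E = (-3, -6)

E = (-3, -6)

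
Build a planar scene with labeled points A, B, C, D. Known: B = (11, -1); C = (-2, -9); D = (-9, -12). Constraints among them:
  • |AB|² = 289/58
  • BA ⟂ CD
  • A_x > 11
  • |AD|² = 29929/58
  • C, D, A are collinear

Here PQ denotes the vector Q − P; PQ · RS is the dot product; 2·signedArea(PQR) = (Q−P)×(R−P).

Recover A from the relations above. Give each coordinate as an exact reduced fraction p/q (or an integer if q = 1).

A = (689/58, -177/58)

1. A_x = 689/58  [C, D, A are collinear ∩ BA ⟂ CD]
2. A_y = -177/58  [C, D, A are collinear ∩ BA ⟂ CD]
   → A = (689/58, -177/58)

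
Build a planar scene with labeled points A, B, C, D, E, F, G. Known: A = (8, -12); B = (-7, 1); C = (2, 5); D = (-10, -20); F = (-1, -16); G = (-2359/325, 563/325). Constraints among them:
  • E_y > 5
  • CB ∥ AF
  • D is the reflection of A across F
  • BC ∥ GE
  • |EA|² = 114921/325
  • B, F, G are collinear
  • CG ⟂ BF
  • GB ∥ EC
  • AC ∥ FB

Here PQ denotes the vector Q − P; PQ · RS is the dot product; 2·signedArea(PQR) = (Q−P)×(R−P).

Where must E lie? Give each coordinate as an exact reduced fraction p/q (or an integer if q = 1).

E = (566/325, 1863/325)

1. E_x = 566/325  [GB ∥ EC ∩ BC ∥ GE]
2. E_y = 1863/325  [GB ∥ EC ∩ BC ∥ GE]
   → E = (566/325, 1863/325)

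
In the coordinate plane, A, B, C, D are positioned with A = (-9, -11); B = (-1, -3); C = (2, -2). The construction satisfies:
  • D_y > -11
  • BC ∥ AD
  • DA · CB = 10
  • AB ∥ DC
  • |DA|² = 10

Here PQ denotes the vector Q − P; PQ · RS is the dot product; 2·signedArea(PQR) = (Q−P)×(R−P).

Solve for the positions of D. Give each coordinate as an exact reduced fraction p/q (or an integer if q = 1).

1. D_x = -6  [AB ∥ DC ∩ BC ∥ AD]
2. D_y = -10  [AB ∥ DC ∩ BC ∥ AD]
   → D = (-6, -10)

D = (-6, -10)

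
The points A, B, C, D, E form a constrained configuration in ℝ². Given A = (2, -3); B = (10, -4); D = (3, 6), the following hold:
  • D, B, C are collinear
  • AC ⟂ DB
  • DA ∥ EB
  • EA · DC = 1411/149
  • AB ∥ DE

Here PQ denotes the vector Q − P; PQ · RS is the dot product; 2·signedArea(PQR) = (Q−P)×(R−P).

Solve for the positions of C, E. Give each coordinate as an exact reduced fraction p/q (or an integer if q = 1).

C = (1028/149, 64/149)
E = (11, 5)

1. C_x = 1028/149  [D, B, C are collinear ∩ AC ⟂ DB]
2. C_y = 64/149  [D, B, C are collinear ∩ AC ⟂ DB]
   → C = (1028/149, 64/149)
3. E_x = 11  [DA ∥ EB ∩ AB ∥ DE]
4. E_y = 5  [DA ∥ EB ∩ AB ∥ DE]
   → E = (11, 5)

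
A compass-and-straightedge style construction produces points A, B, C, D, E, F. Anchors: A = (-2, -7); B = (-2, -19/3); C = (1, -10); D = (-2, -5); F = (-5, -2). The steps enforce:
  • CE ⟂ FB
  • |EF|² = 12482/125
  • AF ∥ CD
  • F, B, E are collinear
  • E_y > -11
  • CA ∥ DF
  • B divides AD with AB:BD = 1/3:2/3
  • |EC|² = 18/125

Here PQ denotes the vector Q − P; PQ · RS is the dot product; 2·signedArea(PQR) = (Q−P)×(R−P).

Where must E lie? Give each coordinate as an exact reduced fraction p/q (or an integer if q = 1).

E = (86/125, -1277/125)

1. E_x = 86/125  [F, B, E are collinear ∩ CE ⟂ FB]
2. E_y = -1277/125  [F, B, E are collinear ∩ CE ⟂ FB]
   → E = (86/125, -1277/125)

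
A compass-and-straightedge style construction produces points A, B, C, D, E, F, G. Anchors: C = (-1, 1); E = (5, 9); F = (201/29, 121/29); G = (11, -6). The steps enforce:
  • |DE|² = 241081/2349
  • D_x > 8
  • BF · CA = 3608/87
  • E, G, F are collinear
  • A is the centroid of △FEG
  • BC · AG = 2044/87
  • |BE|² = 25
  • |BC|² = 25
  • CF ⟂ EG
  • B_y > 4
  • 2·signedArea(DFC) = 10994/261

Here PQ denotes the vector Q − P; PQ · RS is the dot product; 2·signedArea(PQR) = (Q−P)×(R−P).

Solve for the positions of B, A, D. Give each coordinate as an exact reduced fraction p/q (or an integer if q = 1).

1. A_x = 665/87  [A is the centroid of △FEG]
2. A_y = 208/87  [A is the centroid of △FEG]
   → A = (665/87, 208/87)
3. D_x = 2287/261  [line 92/29·x + -230/29·y + -8096/261 = 0 ∩ |DE|² = 241081/2349]
4. D_y = -106/261  [line 92/29·x + -230/29·y + -8096/261 = 0 ∩ |DE|² = 241081/2349]
   → D = (2287/261, -106/261)
5. B_x = 2  [BC · AG = 2044/87 ∩ BF · CA = 3608/87]
6. B_y = 5  [BC · AG = 2044/87 ∩ BF · CA = 3608/87]
   → B = (2, 5)

A = (665/87, 208/87)
B = (2, 5)
D = (2287/261, -106/261)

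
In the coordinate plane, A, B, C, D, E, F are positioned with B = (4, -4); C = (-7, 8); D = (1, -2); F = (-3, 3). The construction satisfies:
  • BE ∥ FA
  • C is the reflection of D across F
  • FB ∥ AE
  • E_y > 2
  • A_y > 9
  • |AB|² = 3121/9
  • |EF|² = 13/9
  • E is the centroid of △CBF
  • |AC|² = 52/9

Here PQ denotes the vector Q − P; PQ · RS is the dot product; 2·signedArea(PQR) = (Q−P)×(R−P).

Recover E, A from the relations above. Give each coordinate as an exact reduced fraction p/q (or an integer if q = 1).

1. E_x = -2  [E is the centroid of △CBF]
2. E_y = 7/3  [E is the centroid of △CBF]
   → E = (-2, 7/3)
3. A_x = -9  [FB ∥ AE ∩ BE ∥ FA]
4. A_y = 28/3  [FB ∥ AE ∩ BE ∥ FA]
   → A = (-9, 28/3)

A = (-9, 28/3)
E = (-2, 7/3)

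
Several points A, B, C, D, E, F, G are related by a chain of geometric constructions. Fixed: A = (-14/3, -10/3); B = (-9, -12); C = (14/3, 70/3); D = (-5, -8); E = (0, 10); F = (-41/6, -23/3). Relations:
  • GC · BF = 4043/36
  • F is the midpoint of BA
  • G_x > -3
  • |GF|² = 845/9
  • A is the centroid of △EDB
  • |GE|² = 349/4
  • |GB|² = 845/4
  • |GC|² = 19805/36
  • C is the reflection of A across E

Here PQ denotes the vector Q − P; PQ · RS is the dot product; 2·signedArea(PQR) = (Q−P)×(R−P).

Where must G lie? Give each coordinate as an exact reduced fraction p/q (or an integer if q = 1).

G = (-5/2, 1)

1. G_x = -5/2  [line -13/6·x + -13/3·y + -13/12 = 0 ∩ |GE|² = 349/4]
2. G_y = 1  [line -13/6·x + -13/3·y + -13/12 = 0 ∩ |GE|² = 349/4]
   → G = (-5/2, 1)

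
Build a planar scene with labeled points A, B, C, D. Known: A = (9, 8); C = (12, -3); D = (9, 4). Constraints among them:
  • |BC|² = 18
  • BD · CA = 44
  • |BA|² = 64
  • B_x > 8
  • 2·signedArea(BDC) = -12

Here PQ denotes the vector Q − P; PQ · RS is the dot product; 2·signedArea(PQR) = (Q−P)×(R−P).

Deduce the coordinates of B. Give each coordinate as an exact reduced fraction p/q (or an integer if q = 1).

1. B_x = 9  [2·signedArea(BDC) = -12 ∩ BD · CA = 44]
2. B_y = 0  [2·signedArea(BDC) = -12 ∩ BD · CA = 44]
   → B = (9, 0)

B = (9, 0)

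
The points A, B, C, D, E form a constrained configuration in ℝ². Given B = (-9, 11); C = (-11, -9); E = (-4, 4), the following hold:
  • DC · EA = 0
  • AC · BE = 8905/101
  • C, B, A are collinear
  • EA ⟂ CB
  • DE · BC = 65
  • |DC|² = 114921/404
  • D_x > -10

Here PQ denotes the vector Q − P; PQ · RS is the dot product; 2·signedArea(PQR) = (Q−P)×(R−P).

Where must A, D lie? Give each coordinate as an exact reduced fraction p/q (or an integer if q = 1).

1. A_x = -974/101  [C, B, A are collinear ∩ EA ⟂ CB]
2. A_y = 461/101  [C, B, A are collinear ∩ EA ⟂ CB]
   → A = (-974/101, 461/101)
3. D_x = -1883/202  [DC · EA = 0 ∩ DE · BC = 65]
4. D_y = 786/101  [DC · EA = 0 ∩ DE · BC = 65]
   → D = (-1883/202, 786/101)

A = (-974/101, 461/101)
D = (-1883/202, 786/101)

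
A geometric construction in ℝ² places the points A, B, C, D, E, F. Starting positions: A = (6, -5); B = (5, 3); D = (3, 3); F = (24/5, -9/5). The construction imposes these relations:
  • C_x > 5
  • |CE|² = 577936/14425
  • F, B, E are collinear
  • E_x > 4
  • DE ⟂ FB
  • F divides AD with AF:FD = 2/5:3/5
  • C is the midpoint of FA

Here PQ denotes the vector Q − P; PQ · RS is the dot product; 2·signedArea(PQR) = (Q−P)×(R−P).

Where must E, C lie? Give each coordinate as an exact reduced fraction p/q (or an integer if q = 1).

1. E_x = 2883/577  [F, B, E are collinear ∩ DE ⟂ FB]
2. E_y = 1683/577  [F, B, E are collinear ∩ DE ⟂ FB]
   → E = (2883/577, 1683/577)
3. C_x = 27/5  [C is the midpoint of FA]
4. C_y = -17/5  [C is the midpoint of FA]
   → C = (27/5, -17/5)

C = (27/5, -17/5)
E = (2883/577, 1683/577)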